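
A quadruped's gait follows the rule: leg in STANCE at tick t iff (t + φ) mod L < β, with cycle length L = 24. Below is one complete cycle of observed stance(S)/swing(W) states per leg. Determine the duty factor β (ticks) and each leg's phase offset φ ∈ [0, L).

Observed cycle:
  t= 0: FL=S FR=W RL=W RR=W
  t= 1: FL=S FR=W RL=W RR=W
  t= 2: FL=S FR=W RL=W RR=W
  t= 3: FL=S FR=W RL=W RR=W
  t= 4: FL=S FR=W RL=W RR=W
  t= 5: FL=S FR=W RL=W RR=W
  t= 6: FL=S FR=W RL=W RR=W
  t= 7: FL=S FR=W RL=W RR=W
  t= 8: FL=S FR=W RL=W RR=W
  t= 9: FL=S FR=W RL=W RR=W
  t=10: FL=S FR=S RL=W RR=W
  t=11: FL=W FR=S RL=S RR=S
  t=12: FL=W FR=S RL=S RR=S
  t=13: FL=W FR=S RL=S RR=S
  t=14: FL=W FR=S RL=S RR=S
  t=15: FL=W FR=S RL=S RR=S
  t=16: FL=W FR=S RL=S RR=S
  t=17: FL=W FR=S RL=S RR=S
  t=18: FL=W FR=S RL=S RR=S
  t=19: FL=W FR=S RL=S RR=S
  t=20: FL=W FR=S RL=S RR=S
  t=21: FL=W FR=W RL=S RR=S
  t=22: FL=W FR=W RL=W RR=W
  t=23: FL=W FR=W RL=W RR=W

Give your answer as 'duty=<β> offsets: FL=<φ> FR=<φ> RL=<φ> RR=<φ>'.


duty=11 offsets: FL=0 FR=14 RL=13 RR=13

duty β = stance ticks per leg = 11
FL: stance ticks = 11; W→S at t=0 → φ=0
FR: stance ticks = 11; W→S at t=10 → φ=14
RL: stance ticks = 11; W→S at t=11 → φ=13
RR: stance ticks = 11; W→S at t=11 → φ=13


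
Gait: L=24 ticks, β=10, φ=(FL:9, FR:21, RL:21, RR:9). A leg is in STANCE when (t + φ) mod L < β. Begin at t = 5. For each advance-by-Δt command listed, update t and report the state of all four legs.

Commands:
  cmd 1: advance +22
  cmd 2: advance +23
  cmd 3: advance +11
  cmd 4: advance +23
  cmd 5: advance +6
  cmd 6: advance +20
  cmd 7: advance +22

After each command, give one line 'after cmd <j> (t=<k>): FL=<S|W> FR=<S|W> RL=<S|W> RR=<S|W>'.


start t=5: FL=W FR=S RL=S RR=W
cmd 1: advance +22 → t=27, phase=(12,0,0,12) → FL=W FR=S RL=S RR=W
cmd 2: advance +23 → t=50, phase=(11,23,23,11) → FL=W FR=W RL=W RR=W
cmd 3: advance +11 → t=61, phase=(22,10,10,22) → FL=W FR=W RL=W RR=W
cmd 4: advance +23 → t=84, phase=(21,9,9,21) → FL=W FR=S RL=S RR=W
cmd 5: advance +6 → t=90, phase=(3,15,15,3) → FL=S FR=W RL=W RR=S
cmd 6: advance +20 → t=110, phase=(23,11,11,23) → FL=W FR=W RL=W RR=W
cmd 7: advance +22 → t=132, phase=(21,9,9,21) → FL=W FR=S RL=S RR=W

after cmd 1 (t=27): FL=W FR=S RL=S RR=W
after cmd 2 (t=50): FL=W FR=W RL=W RR=W
after cmd 3 (t=61): FL=W FR=W RL=W RR=W
after cmd 4 (t=84): FL=W FR=S RL=S RR=W
after cmd 5 (t=90): FL=S FR=W RL=W RR=S
after cmd 6 (t=110): FL=W FR=W RL=W RR=W
after cmd 7 (t=132): FL=W FR=S RL=S RR=W


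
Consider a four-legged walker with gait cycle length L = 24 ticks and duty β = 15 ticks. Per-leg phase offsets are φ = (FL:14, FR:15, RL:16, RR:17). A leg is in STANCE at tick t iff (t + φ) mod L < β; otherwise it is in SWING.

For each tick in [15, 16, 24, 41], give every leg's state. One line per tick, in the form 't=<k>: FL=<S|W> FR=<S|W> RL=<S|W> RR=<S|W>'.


t=15: FL=S FR=S RL=S RR=S
t=16: FL=S FR=S RL=S RR=S
t=24: FL=S FR=W RL=W RR=W
t=41: FL=S FR=S RL=S RR=S

t=15: phase=(5,6,7,8) vs β=15 → FL=S FR=S RL=S RR=S
t=16: phase=(6,7,8,9) vs β=15 → FL=S FR=S RL=S RR=S
t=24: phase=(14,15,16,17) vs β=15 → FL=S FR=W RL=W RR=W
t=41: phase=(7,8,9,10) vs β=15 → FL=S FR=S RL=S RR=S


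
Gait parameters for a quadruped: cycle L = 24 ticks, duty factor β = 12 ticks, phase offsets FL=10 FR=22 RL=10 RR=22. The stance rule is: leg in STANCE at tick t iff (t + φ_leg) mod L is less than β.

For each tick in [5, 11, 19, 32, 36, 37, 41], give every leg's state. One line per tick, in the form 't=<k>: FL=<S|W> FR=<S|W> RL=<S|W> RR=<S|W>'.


t=5: phase=(15,3,15,3) vs β=12 → FL=W FR=S RL=W RR=S
t=11: phase=(21,9,21,9) vs β=12 → FL=W FR=S RL=W RR=S
t=19: phase=(5,17,5,17) vs β=12 → FL=S FR=W RL=S RR=W
t=32: phase=(18,6,18,6) vs β=12 → FL=W FR=S RL=W RR=S
t=36: phase=(22,10,22,10) vs β=12 → FL=W FR=S RL=W RR=S
t=37: phase=(23,11,23,11) vs β=12 → FL=W FR=S RL=W RR=S
t=41: phase=(3,15,3,15) vs β=12 → FL=S FR=W RL=S RR=W

t=5: FL=W FR=S RL=W RR=S
t=11: FL=W FR=S RL=W RR=S
t=19: FL=S FR=W RL=S RR=W
t=32: FL=W FR=S RL=W RR=S
t=36: FL=W FR=S RL=W RR=S
t=37: FL=W FR=S RL=W RR=S
t=41: FL=S FR=W RL=S RR=W


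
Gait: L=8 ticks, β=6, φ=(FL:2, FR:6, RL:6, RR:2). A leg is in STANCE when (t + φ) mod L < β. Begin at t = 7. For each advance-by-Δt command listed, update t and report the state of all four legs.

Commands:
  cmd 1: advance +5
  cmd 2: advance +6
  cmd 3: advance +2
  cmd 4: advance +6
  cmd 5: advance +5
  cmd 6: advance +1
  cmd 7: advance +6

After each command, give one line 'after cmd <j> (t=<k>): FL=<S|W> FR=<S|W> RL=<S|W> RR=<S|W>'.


after cmd 1 (t=12): FL=W FR=S RL=S RR=W
after cmd 2 (t=18): FL=S FR=S RL=S RR=S
after cmd 3 (t=20): FL=W FR=S RL=S RR=W
after cmd 4 (t=26): FL=S FR=S RL=S RR=S
after cmd 5 (t=31): FL=S FR=S RL=S RR=S
after cmd 6 (t=32): FL=S FR=W RL=W RR=S
after cmd 7 (t=38): FL=S FR=S RL=S RR=S

start t=7: FL=S FR=S RL=S RR=S
cmd 1: advance +5 → t=12, phase=(6,2,2,6) → FL=W FR=S RL=S RR=W
cmd 2: advance +6 → t=18, phase=(4,0,0,4) → FL=S FR=S RL=S RR=S
cmd 3: advance +2 → t=20, phase=(6,2,2,6) → FL=W FR=S RL=S RR=W
cmd 4: advance +6 → t=26, phase=(4,0,0,4) → FL=S FR=S RL=S RR=S
cmd 5: advance +5 → t=31, phase=(1,5,5,1) → FL=S FR=S RL=S RR=S
cmd 6: advance +1 → t=32, phase=(2,6,6,2) → FL=S FR=W RL=W RR=S
cmd 7: advance +6 → t=38, phase=(0,4,4,0) → FL=S FR=S RL=S RR=S


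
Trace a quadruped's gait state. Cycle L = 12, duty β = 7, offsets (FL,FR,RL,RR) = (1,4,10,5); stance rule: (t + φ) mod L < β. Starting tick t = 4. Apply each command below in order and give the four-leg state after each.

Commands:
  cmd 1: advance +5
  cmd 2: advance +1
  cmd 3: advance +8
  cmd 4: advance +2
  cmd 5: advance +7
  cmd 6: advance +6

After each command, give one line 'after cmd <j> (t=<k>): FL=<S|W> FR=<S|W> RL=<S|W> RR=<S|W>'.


start t=4: FL=S FR=W RL=S RR=W
cmd 1: advance +5 → t=9, phase=(10,1,7,2) → FL=W FR=S RL=W RR=S
cmd 2: advance +1 → t=10, phase=(11,2,8,3) → FL=W FR=S RL=W RR=S
cmd 3: advance +8 → t=18, phase=(7,10,4,11) → FL=W FR=W RL=S RR=W
cmd 4: advance +2 → t=20, phase=(9,0,6,1) → FL=W FR=S RL=S RR=S
cmd 5: advance +7 → t=27, phase=(4,7,1,8) → FL=S FR=W RL=S RR=W
cmd 6: advance +6 → t=33, phase=(10,1,7,2) → FL=W FR=S RL=W RR=S

after cmd 1 (t=9): FL=W FR=S RL=W RR=S
after cmd 2 (t=10): FL=W FR=S RL=W RR=S
after cmd 3 (t=18): FL=W FR=W RL=S RR=W
after cmd 4 (t=20): FL=W FR=S RL=S RR=S
after cmd 5 (t=27): FL=S FR=W RL=S RR=W
after cmd 6 (t=33): FL=W FR=S RL=W RR=S


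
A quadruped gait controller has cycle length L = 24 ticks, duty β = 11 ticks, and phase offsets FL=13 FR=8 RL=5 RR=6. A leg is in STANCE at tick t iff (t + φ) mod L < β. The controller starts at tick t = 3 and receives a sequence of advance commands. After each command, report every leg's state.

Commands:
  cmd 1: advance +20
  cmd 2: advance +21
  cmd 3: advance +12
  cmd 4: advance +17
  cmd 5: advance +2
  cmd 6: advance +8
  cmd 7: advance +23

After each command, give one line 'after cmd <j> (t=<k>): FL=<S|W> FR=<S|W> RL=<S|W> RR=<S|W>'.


start t=3: FL=W FR=W RL=S RR=S
cmd 1: advance +20 → t=23, phase=(12,7,4,5) → FL=W FR=S RL=S RR=S
cmd 2: advance +21 → t=44, phase=(9,4,1,2) → FL=S FR=S RL=S RR=S
cmd 3: advance +12 → t=56, phase=(21,16,13,14) → FL=W FR=W RL=W RR=W
cmd 4: advance +17 → t=73, phase=(14,9,6,7) → FL=W FR=S RL=S RR=S
cmd 5: advance +2 → t=75, phase=(16,11,8,9) → FL=W FR=W RL=S RR=S
cmd 6: advance +8 → t=83, phase=(0,19,16,17) → FL=S FR=W RL=W RR=W
cmd 7: advance +23 → t=106, phase=(23,18,15,16) → FL=W FR=W RL=W RR=W

after cmd 1 (t=23): FL=W FR=S RL=S RR=S
after cmd 2 (t=44): FL=S FR=S RL=S RR=S
after cmd 3 (t=56): FL=W FR=W RL=W RR=W
after cmd 4 (t=73): FL=W FR=S RL=S RR=S
after cmd 5 (t=75): FL=W FR=W RL=S RR=S
after cmd 6 (t=83): FL=S FR=W RL=W RR=W
after cmd 7 (t=106): FL=W FR=W RL=W RR=W


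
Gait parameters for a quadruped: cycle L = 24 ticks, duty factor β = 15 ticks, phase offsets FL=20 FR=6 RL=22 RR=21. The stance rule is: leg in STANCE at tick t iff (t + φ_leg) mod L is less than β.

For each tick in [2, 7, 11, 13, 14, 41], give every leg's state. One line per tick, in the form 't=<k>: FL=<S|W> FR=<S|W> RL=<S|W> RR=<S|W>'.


t=2: FL=W FR=S RL=S RR=W
t=7: FL=S FR=S RL=S RR=S
t=11: FL=S FR=W RL=S RR=S
t=13: FL=S FR=W RL=S RR=S
t=14: FL=S FR=W RL=S RR=S
t=41: FL=S FR=W RL=W RR=S

t=2: phase=(22,8,0,23) vs β=15 → FL=W FR=S RL=S RR=W
t=7: phase=(3,13,5,4) vs β=15 → FL=S FR=S RL=S RR=S
t=11: phase=(7,17,9,8) vs β=15 → FL=S FR=W RL=S RR=S
t=13: phase=(9,19,11,10) vs β=15 → FL=S FR=W RL=S RR=S
t=14: phase=(10,20,12,11) vs β=15 → FL=S FR=W RL=S RR=S
t=41: phase=(13,23,15,14) vs β=15 → FL=S FR=W RL=W RR=S


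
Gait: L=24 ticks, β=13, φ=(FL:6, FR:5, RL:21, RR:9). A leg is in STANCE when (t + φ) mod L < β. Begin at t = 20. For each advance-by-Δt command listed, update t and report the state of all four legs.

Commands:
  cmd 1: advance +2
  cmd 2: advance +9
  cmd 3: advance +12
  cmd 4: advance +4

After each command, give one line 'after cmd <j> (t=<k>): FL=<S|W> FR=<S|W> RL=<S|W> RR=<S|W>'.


after cmd 1 (t=22): FL=S FR=S RL=W RR=S
after cmd 2 (t=31): FL=W FR=S RL=S RR=W
after cmd 3 (t=43): FL=S FR=S RL=W RR=S
after cmd 4 (t=47): FL=S FR=S RL=W RR=S

start t=20: FL=S FR=S RL=W RR=S
cmd 1: advance +2 → t=22, phase=(4,3,19,7) → FL=S FR=S RL=W RR=S
cmd 2: advance +9 → t=31, phase=(13,12,4,16) → FL=W FR=S RL=S RR=W
cmd 3: advance +12 → t=43, phase=(1,0,16,4) → FL=S FR=S RL=W RR=S
cmd 4: advance +4 → t=47, phase=(5,4,20,8) → FL=S FR=S RL=W RR=S


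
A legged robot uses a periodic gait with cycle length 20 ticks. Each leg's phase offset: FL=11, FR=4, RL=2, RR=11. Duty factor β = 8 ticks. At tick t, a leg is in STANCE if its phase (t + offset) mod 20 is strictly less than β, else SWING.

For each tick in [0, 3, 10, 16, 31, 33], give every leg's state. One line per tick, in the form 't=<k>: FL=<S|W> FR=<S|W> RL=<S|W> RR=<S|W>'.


t=0: FL=W FR=S RL=S RR=W
t=3: FL=W FR=S RL=S RR=W
t=10: FL=S FR=W RL=W RR=S
t=16: FL=S FR=S RL=W RR=S
t=31: FL=S FR=W RL=W RR=S
t=33: FL=S FR=W RL=W RR=S

t=0: phase=(11,4,2,11) vs β=8 → FL=W FR=S RL=S RR=W
t=3: phase=(14,7,5,14) vs β=8 → FL=W FR=S RL=S RR=W
t=10: phase=(1,14,12,1) vs β=8 → FL=S FR=W RL=W RR=S
t=16: phase=(7,0,18,7) vs β=8 → FL=S FR=S RL=W RR=S
t=31: phase=(2,15,13,2) vs β=8 → FL=S FR=W RL=W RR=S
t=33: phase=(4,17,15,4) vs β=8 → FL=S FR=W RL=W RR=S


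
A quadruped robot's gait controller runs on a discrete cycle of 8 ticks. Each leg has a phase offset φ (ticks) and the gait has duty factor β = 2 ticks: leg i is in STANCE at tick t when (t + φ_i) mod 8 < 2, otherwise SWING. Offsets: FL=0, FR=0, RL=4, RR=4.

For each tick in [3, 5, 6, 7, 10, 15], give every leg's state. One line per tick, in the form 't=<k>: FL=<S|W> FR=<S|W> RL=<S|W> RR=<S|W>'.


t=3: FL=W FR=W RL=W RR=W
t=5: FL=W FR=W RL=S RR=S
t=6: FL=W FR=W RL=W RR=W
t=7: FL=W FR=W RL=W RR=W
t=10: FL=W FR=W RL=W RR=W
t=15: FL=W FR=W RL=W RR=W

t=3: phase=(3,3,7,7) vs β=2 → FL=W FR=W RL=W RR=W
t=5: phase=(5,5,1,1) vs β=2 → FL=W FR=W RL=S RR=S
t=6: phase=(6,6,2,2) vs β=2 → FL=W FR=W RL=W RR=W
t=7: phase=(7,7,3,3) vs β=2 → FL=W FR=W RL=W RR=W
t=10: phase=(2,2,6,6) vs β=2 → FL=W FR=W RL=W RR=W
t=15: phase=(7,7,3,3) vs β=2 → FL=W FR=W RL=W RR=W


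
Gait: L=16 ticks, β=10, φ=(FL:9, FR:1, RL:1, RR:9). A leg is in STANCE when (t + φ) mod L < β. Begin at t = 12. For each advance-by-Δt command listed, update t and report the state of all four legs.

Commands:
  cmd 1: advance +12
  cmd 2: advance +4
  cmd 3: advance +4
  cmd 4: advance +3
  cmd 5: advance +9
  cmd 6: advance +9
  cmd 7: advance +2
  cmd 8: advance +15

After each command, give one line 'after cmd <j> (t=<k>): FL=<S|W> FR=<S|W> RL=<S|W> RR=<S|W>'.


start t=12: FL=S FR=W RL=W RR=S
cmd 1: advance +12 → t=24, phase=(1,9,9,1) → FL=S FR=S RL=S RR=S
cmd 2: advance +4 → t=28, phase=(5,13,13,5) → FL=S FR=W RL=W RR=S
cmd 3: advance +4 → t=32, phase=(9,1,1,9) → FL=S FR=S RL=S RR=S
cmd 4: advance +3 → t=35, phase=(12,4,4,12) → FL=W FR=S RL=S RR=W
cmd 5: advance +9 → t=44, phase=(5,13,13,5) → FL=S FR=W RL=W RR=S
cmd 6: advance +9 → t=53, phase=(14,6,6,14) → FL=W FR=S RL=S RR=W
cmd 7: advance +2 → t=55, phase=(0,8,8,0) → FL=S FR=S RL=S RR=S
cmd 8: advance +15 → t=70, phase=(15,7,7,15) → FL=W FR=S RL=S RR=W

after cmd 1 (t=24): FL=S FR=S RL=S RR=S
after cmd 2 (t=28): FL=S FR=W RL=W RR=S
after cmd 3 (t=32): FL=S FR=S RL=S RR=S
after cmd 4 (t=35): FL=W FR=S RL=S RR=W
after cmd 5 (t=44): FL=S FR=W RL=W RR=S
after cmd 6 (t=53): FL=W FR=S RL=S RR=W
after cmd 7 (t=55): FL=S FR=S RL=S RR=S
after cmd 8 (t=70): FL=W FR=S RL=S RR=W


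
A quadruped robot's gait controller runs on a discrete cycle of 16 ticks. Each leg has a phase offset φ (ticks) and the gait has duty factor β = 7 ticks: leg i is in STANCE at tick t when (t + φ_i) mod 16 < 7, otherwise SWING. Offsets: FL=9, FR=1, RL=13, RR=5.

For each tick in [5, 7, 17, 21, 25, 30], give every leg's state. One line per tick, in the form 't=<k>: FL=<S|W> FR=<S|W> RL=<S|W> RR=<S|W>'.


t=5: phase=(14,6,2,10) vs β=7 → FL=W FR=S RL=S RR=W
t=7: phase=(0,8,4,12) vs β=7 → FL=S FR=W RL=S RR=W
t=17: phase=(10,2,14,6) vs β=7 → FL=W FR=S RL=W RR=S
t=21: phase=(14,6,2,10) vs β=7 → FL=W FR=S RL=S RR=W
t=25: phase=(2,10,6,14) vs β=7 → FL=S FR=W RL=S RR=W
t=30: phase=(7,15,11,3) vs β=7 → FL=W FR=W RL=W RR=S

t=5: FL=W FR=S RL=S RR=W
t=7: FL=S FR=W RL=S RR=W
t=17: FL=W FR=S RL=W RR=S
t=21: FL=W FR=S RL=S RR=W
t=25: FL=S FR=W RL=S RR=W
t=30: FL=W FR=W RL=W RR=S


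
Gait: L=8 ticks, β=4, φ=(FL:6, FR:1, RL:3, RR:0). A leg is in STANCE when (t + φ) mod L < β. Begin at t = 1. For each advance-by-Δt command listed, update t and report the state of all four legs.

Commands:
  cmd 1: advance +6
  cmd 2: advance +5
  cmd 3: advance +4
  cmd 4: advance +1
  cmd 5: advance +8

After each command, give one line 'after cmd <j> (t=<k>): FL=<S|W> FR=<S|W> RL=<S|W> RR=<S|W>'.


after cmd 1 (t=7): FL=W FR=S RL=S RR=W
after cmd 2 (t=12): FL=S FR=W RL=W RR=W
after cmd 3 (t=16): FL=W FR=S RL=S RR=S
after cmd 4 (t=17): FL=W FR=S RL=W RR=S
after cmd 5 (t=25): FL=W FR=S RL=W RR=S

start t=1: FL=W FR=S RL=W RR=S
cmd 1: advance +6 → t=7, phase=(5,0,2,7) → FL=W FR=S RL=S RR=W
cmd 2: advance +5 → t=12, phase=(2,5,7,4) → FL=S FR=W RL=W RR=W
cmd 3: advance +4 → t=16, phase=(6,1,3,0) → FL=W FR=S RL=S RR=S
cmd 4: advance +1 → t=17, phase=(7,2,4,1) → FL=W FR=S RL=W RR=S
cmd 5: advance +8 → t=25, phase=(7,2,4,1) → FL=W FR=S RL=W RR=S


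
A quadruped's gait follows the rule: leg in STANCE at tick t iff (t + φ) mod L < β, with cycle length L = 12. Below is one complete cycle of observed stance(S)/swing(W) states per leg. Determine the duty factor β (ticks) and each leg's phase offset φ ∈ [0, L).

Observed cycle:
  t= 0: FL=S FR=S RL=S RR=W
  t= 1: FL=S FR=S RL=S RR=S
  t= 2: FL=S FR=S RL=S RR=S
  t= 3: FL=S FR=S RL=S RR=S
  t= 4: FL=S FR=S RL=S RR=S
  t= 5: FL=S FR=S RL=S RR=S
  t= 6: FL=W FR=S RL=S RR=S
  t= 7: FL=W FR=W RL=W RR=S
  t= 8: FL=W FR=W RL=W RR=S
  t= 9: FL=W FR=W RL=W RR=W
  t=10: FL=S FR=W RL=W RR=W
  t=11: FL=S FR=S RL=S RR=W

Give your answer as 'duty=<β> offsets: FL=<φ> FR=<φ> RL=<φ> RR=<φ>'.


duty=8 offsets: FL=2 FR=1 RL=1 RR=11

duty β = stance ticks per leg = 8
FL: stance ticks = 8; W→S at t=10 → φ=2
FR: stance ticks = 8; W→S at t=11 → φ=1
RL: stance ticks = 8; W→S at t=11 → φ=1
RR: stance ticks = 8; W→S at t=1 → φ=11


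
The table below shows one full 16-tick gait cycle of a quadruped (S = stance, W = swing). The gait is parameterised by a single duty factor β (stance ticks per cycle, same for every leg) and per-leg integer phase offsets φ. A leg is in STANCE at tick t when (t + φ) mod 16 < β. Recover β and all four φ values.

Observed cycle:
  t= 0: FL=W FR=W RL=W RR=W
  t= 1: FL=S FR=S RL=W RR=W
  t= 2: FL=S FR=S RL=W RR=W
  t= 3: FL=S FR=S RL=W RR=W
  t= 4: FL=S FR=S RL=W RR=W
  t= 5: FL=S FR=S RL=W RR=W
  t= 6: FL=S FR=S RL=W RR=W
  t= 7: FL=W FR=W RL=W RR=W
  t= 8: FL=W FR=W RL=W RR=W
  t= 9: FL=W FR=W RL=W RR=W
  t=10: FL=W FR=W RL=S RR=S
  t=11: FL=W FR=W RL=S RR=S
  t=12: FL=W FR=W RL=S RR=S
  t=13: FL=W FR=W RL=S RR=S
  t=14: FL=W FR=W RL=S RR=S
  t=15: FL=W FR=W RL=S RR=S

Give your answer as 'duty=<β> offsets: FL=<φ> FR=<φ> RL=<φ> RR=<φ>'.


duty β = stance ticks per leg = 6
FL: stance ticks = 6; W→S at t=1 → φ=15
FR: stance ticks = 6; W→S at t=1 → φ=15
RL: stance ticks = 6; W→S at t=10 → φ=6
RR: stance ticks = 6; W→S at t=10 → φ=6

duty=6 offsets: FL=15 FR=15 RL=6 RR=6


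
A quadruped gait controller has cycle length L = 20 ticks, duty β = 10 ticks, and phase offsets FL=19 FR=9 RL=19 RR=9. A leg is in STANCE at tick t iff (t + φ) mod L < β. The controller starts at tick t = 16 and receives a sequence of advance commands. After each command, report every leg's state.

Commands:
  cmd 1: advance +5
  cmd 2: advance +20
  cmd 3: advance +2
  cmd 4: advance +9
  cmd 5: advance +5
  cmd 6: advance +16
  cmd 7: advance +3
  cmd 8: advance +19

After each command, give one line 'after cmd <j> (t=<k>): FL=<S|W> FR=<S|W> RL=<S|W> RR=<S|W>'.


start t=16: FL=W FR=S RL=W RR=S
cmd 1: advance +5 → t=21, phase=(0,10,0,10) → FL=S FR=W RL=S RR=W
cmd 2: advance +20 → t=41, phase=(0,10,0,10) → FL=S FR=W RL=S RR=W
cmd 3: advance +2 → t=43, phase=(2,12,2,12) → FL=S FR=W RL=S RR=W
cmd 4: advance +9 → t=52, phase=(11,1,11,1) → FL=W FR=S RL=W RR=S
cmd 5: advance +5 → t=57, phase=(16,6,16,6) → FL=W FR=S RL=W RR=S
cmd 6: advance +16 → t=73, phase=(12,2,12,2) → FL=W FR=S RL=W RR=S
cmd 7: advance +3 → t=76, phase=(15,5,15,5) → FL=W FR=S RL=W RR=S
cmd 8: advance +19 → t=95, phase=(14,4,14,4) → FL=W FR=S RL=W RR=S

after cmd 1 (t=21): FL=S FR=W RL=S RR=W
after cmd 2 (t=41): FL=S FR=W RL=S RR=W
after cmd 3 (t=43): FL=S FR=W RL=S RR=W
after cmd 4 (t=52): FL=W FR=S RL=W RR=S
after cmd 5 (t=57): FL=W FR=S RL=W RR=S
after cmd 6 (t=73): FL=W FR=S RL=W RR=S
after cmd 7 (t=76): FL=W FR=S RL=W RR=S
after cmd 8 (t=95): FL=W FR=S RL=W RR=S


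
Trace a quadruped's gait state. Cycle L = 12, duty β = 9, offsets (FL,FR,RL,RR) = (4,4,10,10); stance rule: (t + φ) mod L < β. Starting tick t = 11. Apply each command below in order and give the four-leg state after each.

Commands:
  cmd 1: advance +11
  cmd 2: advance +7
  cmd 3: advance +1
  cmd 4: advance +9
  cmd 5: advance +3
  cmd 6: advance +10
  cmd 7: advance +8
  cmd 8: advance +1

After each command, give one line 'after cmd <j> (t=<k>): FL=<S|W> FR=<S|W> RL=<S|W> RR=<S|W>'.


start t=11: FL=S FR=S RL=W RR=W
cmd 1: advance +11 → t=22, phase=(2,2,8,8) → FL=S FR=S RL=S RR=S
cmd 2: advance +7 → t=29, phase=(9,9,3,3) → FL=W FR=W RL=S RR=S
cmd 3: advance +1 → t=30, phase=(10,10,4,4) → FL=W FR=W RL=S RR=S
cmd 4: advance +9 → t=39, phase=(7,7,1,1) → FL=S FR=S RL=S RR=S
cmd 5: advance +3 → t=42, phase=(10,10,4,4) → FL=W FR=W RL=S RR=S
cmd 6: advance +10 → t=52, phase=(8,8,2,2) → FL=S FR=S RL=S RR=S
cmd 7: advance +8 → t=60, phase=(4,4,10,10) → FL=S FR=S RL=W RR=W
cmd 8: advance +1 → t=61, phase=(5,5,11,11) → FL=S FR=S RL=W RR=W

after cmd 1 (t=22): FL=S FR=S RL=S RR=S
after cmd 2 (t=29): FL=W FR=W RL=S RR=S
after cmd 3 (t=30): FL=W FR=W RL=S RR=S
after cmd 4 (t=39): FL=S FR=S RL=S RR=S
after cmd 5 (t=42): FL=W FR=W RL=S RR=S
after cmd 6 (t=52): FL=S FR=S RL=S RR=S
after cmd 7 (t=60): FL=S FR=S RL=W RR=W
after cmd 8 (t=61): FL=S FR=S RL=W RR=W


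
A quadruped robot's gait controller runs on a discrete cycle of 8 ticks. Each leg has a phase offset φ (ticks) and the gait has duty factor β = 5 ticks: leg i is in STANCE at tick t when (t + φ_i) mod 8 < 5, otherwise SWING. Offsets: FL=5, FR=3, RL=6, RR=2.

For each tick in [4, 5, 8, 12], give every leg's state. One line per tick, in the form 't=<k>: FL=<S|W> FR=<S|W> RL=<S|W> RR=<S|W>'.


t=4: FL=S FR=W RL=S RR=W
t=5: FL=S FR=S RL=S RR=W
t=8: FL=W FR=S RL=W RR=S
t=12: FL=S FR=W RL=S RR=W

t=4: phase=(1,7,2,6) vs β=5 → FL=S FR=W RL=S RR=W
t=5: phase=(2,0,3,7) vs β=5 → FL=S FR=S RL=S RR=W
t=8: phase=(5,3,6,2) vs β=5 → FL=W FR=S RL=W RR=S
t=12: phase=(1,7,2,6) vs β=5 → FL=S FR=W RL=S RR=W


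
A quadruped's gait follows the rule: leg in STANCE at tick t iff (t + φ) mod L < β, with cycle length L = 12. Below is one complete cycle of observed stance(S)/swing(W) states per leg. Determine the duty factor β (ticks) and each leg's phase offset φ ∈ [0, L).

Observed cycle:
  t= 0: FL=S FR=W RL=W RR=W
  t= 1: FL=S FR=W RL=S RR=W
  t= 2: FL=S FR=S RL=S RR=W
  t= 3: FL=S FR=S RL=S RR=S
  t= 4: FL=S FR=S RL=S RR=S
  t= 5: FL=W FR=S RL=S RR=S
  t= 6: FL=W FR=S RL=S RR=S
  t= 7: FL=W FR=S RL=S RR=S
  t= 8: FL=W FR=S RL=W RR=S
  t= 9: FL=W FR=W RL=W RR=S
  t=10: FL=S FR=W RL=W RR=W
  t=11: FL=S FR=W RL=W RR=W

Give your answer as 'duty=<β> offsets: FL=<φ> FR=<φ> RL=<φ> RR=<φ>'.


duty=7 offsets: FL=2 FR=10 RL=11 RR=9

duty β = stance ticks per leg = 7
FL: stance ticks = 7; W→S at t=10 → φ=2
FR: stance ticks = 7; W→S at t=2 → φ=10
RL: stance ticks = 7; W→S at t=1 → φ=11
RR: stance ticks = 7; W→S at t=3 → φ=9


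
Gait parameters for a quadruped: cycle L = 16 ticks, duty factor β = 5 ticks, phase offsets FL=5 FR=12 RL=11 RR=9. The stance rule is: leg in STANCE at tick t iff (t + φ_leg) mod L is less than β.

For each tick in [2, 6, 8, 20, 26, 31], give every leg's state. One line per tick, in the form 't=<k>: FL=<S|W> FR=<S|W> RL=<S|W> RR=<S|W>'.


t=2: phase=(7,14,13,11) vs β=5 → FL=W FR=W RL=W RR=W
t=6: phase=(11,2,1,15) vs β=5 → FL=W FR=S RL=S RR=W
t=8: phase=(13,4,3,1) vs β=5 → FL=W FR=S RL=S RR=S
t=20: phase=(9,0,15,13) vs β=5 → FL=W FR=S RL=W RR=W
t=26: phase=(15,6,5,3) vs β=5 → FL=W FR=W RL=W RR=S
t=31: phase=(4,11,10,8) vs β=5 → FL=S FR=W RL=W RR=W

t=2: FL=W FR=W RL=W RR=W
t=6: FL=W FR=S RL=S RR=W
t=8: FL=W FR=S RL=S RR=S
t=20: FL=W FR=S RL=W RR=W
t=26: FL=W FR=W RL=W RR=S
t=31: FL=S FR=W RL=W RR=W


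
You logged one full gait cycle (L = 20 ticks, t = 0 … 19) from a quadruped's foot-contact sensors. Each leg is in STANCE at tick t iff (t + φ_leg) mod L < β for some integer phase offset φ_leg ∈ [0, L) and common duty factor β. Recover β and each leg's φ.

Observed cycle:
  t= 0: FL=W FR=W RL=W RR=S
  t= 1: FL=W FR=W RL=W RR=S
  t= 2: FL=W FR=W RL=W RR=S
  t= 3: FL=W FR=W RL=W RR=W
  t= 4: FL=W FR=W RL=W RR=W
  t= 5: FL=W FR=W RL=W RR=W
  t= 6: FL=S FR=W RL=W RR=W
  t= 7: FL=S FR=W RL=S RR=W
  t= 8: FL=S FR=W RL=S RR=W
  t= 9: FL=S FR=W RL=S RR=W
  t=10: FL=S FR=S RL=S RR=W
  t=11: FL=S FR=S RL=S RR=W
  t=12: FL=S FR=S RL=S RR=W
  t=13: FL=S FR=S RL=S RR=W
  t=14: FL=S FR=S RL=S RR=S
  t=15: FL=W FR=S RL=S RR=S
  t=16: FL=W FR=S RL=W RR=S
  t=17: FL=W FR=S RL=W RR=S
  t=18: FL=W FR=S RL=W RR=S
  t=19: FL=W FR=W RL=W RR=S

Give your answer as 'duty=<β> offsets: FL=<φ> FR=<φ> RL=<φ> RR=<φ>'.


duty=9 offsets: FL=14 FR=10 RL=13 RR=6

duty β = stance ticks per leg = 9
FL: stance ticks = 9; W→S at t=6 → φ=14
FR: stance ticks = 9; W→S at t=10 → φ=10
RL: stance ticks = 9; W→S at t=7 → φ=13
RR: stance ticks = 9; W→S at t=14 → φ=6


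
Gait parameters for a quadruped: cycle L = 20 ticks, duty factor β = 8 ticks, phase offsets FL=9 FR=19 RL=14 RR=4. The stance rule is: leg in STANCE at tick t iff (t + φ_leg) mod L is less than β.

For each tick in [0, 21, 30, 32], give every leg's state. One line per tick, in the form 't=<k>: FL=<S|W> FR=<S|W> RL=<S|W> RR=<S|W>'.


t=0: phase=(9,19,14,4) vs β=8 → FL=W FR=W RL=W RR=S
t=21: phase=(10,0,15,5) vs β=8 → FL=W FR=S RL=W RR=S
t=30: phase=(19,9,4,14) vs β=8 → FL=W FR=W RL=S RR=W
t=32: phase=(1,11,6,16) vs β=8 → FL=S FR=W RL=S RR=W

t=0: FL=W FR=W RL=W RR=S
t=21: FL=W FR=S RL=W RR=S
t=30: FL=W FR=W RL=S RR=W
t=32: FL=S FR=W RL=S RR=W


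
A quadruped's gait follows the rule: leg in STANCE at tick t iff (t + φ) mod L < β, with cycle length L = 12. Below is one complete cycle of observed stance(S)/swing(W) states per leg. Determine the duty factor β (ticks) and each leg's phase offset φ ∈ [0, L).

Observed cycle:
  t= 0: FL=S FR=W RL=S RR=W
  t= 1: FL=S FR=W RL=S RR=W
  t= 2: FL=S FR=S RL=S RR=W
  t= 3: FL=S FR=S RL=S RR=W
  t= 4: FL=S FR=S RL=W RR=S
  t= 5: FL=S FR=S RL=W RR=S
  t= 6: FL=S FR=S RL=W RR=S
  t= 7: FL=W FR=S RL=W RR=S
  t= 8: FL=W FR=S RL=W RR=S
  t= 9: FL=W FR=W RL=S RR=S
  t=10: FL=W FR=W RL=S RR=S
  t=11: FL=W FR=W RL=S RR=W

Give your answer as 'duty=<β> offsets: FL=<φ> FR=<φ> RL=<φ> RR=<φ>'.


duty=7 offsets: FL=0 FR=10 RL=3 RR=8

duty β = stance ticks per leg = 7
FL: stance ticks = 7; W→S at t=0 → φ=0
FR: stance ticks = 7; W→S at t=2 → φ=10
RL: stance ticks = 7; W→S at t=9 → φ=3
RR: stance ticks = 7; W→S at t=4 → φ=8


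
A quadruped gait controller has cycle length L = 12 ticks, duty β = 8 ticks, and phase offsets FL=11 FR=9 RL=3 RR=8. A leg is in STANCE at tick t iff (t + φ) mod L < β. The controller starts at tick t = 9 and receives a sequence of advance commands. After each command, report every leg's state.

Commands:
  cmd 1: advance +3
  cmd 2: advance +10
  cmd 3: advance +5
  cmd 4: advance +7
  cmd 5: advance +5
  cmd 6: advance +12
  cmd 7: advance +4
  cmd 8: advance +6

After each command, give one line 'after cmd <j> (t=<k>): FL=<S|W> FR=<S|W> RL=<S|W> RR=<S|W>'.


after cmd 1 (t=12): FL=W FR=W RL=S RR=W
after cmd 2 (t=22): FL=W FR=S RL=S RR=S
after cmd 3 (t=27): FL=S FR=S RL=S RR=W
after cmd 4 (t=34): FL=W FR=S RL=S RR=S
after cmd 5 (t=39): FL=S FR=S RL=S RR=W
after cmd 6 (t=51): FL=S FR=S RL=S RR=W
after cmd 7 (t=55): FL=S FR=S RL=W RR=S
after cmd 8 (t=61): FL=S FR=W RL=S RR=W

start t=9: FL=W FR=S RL=S RR=S
cmd 1: advance +3 → t=12, phase=(11,9,3,8) → FL=W FR=W RL=S RR=W
cmd 2: advance +10 → t=22, phase=(9,7,1,6) → FL=W FR=S RL=S RR=S
cmd 3: advance +5 → t=27, phase=(2,0,6,11) → FL=S FR=S RL=S RR=W
cmd 4: advance +7 → t=34, phase=(9,7,1,6) → FL=W FR=S RL=S RR=S
cmd 5: advance +5 → t=39, phase=(2,0,6,11) → FL=S FR=S RL=S RR=W
cmd 6: advance +12 → t=51, phase=(2,0,6,11) → FL=S FR=S RL=S RR=W
cmd 7: advance +4 → t=55, phase=(6,4,10,3) → FL=S FR=S RL=W RR=S
cmd 8: advance +6 → t=61, phase=(0,10,4,9) → FL=S FR=W RL=S RR=W


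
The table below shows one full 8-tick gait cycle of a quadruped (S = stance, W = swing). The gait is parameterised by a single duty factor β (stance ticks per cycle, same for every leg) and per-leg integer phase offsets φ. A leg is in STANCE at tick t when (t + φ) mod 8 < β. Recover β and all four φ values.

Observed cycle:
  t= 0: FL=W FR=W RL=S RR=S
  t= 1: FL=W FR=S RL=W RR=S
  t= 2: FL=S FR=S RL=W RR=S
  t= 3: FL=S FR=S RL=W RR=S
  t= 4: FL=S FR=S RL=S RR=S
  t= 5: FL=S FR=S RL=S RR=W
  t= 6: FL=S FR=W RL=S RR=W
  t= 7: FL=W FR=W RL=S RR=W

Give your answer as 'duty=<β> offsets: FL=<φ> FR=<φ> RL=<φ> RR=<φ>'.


duty=5 offsets: FL=6 FR=7 RL=4 RR=0

duty β = stance ticks per leg = 5
FL: stance ticks = 5; W→S at t=2 → φ=6
FR: stance ticks = 5; W→S at t=1 → φ=7
RL: stance ticks = 5; W→S at t=4 → φ=4
RR: stance ticks = 5; W→S at t=0 → φ=0


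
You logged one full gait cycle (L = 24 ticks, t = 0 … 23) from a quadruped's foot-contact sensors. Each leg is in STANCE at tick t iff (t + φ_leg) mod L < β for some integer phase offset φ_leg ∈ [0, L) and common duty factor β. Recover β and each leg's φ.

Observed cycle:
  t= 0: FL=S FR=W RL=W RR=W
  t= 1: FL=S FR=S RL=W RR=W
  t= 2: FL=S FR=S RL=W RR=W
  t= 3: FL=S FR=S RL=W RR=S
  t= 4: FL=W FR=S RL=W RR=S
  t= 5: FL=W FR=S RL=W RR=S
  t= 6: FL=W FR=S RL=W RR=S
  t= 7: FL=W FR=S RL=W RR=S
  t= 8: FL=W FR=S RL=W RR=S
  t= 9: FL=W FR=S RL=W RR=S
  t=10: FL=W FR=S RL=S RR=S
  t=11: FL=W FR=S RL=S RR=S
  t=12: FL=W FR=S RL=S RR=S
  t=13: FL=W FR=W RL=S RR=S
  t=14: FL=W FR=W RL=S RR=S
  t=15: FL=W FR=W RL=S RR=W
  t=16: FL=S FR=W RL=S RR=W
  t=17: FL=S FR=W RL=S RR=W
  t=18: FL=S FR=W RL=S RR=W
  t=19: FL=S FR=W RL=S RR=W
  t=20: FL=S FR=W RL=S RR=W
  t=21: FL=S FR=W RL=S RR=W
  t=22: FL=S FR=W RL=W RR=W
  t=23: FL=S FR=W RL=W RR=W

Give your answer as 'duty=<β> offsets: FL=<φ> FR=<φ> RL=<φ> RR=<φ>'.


duty=12 offsets: FL=8 FR=23 RL=14 RR=21

duty β = stance ticks per leg = 12
FL: stance ticks = 12; W→S at t=16 → φ=8
FR: stance ticks = 12; W→S at t=1 → φ=23
RL: stance ticks = 12; W→S at t=10 → φ=14
RR: stance ticks = 12; W→S at t=3 → φ=21


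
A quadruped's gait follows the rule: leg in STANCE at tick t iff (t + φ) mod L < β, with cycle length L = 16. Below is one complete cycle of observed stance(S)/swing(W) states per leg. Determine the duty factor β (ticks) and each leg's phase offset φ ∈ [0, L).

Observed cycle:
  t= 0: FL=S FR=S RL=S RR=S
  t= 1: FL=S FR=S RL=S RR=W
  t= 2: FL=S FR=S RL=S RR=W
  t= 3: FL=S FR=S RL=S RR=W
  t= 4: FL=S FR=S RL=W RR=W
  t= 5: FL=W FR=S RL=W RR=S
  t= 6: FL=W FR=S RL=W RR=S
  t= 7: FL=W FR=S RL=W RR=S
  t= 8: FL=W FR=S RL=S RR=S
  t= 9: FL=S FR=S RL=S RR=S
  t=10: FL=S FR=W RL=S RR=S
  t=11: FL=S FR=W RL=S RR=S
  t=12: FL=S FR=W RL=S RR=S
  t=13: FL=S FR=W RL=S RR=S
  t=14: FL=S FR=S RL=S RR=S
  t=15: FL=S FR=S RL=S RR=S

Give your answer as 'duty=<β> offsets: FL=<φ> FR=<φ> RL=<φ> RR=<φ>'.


duty=12 offsets: FL=7 FR=2 RL=8 RR=11

duty β = stance ticks per leg = 12
FL: stance ticks = 12; W→S at t=9 → φ=7
FR: stance ticks = 12; W→S at t=14 → φ=2
RL: stance ticks = 12; W→S at t=8 → φ=8
RR: stance ticks = 12; W→S at t=5 → φ=11


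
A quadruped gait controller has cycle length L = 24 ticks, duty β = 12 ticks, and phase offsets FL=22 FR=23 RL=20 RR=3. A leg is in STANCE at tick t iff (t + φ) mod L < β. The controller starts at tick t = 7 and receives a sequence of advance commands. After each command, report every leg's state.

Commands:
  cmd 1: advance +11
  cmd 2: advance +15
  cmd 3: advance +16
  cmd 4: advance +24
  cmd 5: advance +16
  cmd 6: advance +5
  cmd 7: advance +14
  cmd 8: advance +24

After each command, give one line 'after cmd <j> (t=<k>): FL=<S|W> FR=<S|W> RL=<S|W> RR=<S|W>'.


after cmd 1 (t=18): FL=W FR=W RL=W RR=W
after cmd 2 (t=33): FL=S FR=S RL=S RR=W
after cmd 3 (t=49): FL=W FR=S RL=W RR=S
after cmd 4 (t=73): FL=W FR=S RL=W RR=S
after cmd 5 (t=89): FL=W FR=W RL=W RR=W
after cmd 6 (t=94): FL=W FR=W RL=W RR=S
after cmd 7 (t=108): FL=S FR=S RL=S RR=W
after cmd 8 (t=132): FL=S FR=S RL=S RR=W

start t=7: FL=S FR=S RL=S RR=S
cmd 1: advance +11 → t=18, phase=(16,17,14,21) → FL=W FR=W RL=W RR=W
cmd 2: advance +15 → t=33, phase=(7,8,5,12) → FL=S FR=S RL=S RR=W
cmd 3: advance +16 → t=49, phase=(23,0,21,4) → FL=W FR=S RL=W RR=S
cmd 4: advance +24 → t=73, phase=(23,0,21,4) → FL=W FR=S RL=W RR=S
cmd 5: advance +16 → t=89, phase=(15,16,13,20) → FL=W FR=W RL=W RR=W
cmd 6: advance +5 → t=94, phase=(20,21,18,1) → FL=W FR=W RL=W RR=S
cmd 7: advance +14 → t=108, phase=(10,11,8,15) → FL=S FR=S RL=S RR=W
cmd 8: advance +24 → t=132, phase=(10,11,8,15) → FL=S FR=S RL=S RR=W


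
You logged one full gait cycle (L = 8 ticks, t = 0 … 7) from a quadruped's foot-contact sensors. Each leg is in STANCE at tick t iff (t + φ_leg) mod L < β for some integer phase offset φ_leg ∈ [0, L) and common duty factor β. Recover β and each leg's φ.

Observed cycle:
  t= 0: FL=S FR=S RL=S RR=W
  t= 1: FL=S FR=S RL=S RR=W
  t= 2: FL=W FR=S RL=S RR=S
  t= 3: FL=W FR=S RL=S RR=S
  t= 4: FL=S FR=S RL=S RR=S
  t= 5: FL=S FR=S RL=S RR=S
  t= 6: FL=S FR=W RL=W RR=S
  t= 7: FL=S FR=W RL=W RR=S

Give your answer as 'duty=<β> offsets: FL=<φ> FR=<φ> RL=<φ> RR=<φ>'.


duty β = stance ticks per leg = 6
FL: stance ticks = 6; W→S at t=4 → φ=4
FR: stance ticks = 6; W→S at t=0 → φ=0
RL: stance ticks = 6; W→S at t=0 → φ=0
RR: stance ticks = 6; W→S at t=2 → φ=6

duty=6 offsets: FL=4 FR=0 RL=0 RR=6


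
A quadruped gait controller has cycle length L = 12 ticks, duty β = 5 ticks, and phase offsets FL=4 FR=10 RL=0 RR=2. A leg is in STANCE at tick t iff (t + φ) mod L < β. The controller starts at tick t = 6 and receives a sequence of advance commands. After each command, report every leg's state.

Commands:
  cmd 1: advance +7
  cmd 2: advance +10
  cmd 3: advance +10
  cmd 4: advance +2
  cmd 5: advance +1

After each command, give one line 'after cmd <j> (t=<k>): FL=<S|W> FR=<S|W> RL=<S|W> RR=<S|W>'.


after cmd 1 (t=13): FL=W FR=W RL=S RR=S
after cmd 2 (t=23): FL=S FR=W RL=W RR=S
after cmd 3 (t=33): FL=S FR=W RL=W RR=W
after cmd 4 (t=35): FL=S FR=W RL=W RR=S
after cmd 5 (t=36): FL=S FR=W RL=S RR=S

start t=6: FL=W FR=S RL=W RR=W
cmd 1: advance +7 → t=13, phase=(5,11,1,3) → FL=W FR=W RL=S RR=S
cmd 2: advance +10 → t=23, phase=(3,9,11,1) → FL=S FR=W RL=W RR=S
cmd 3: advance +10 → t=33, phase=(1,7,9,11) → FL=S FR=W RL=W RR=W
cmd 4: advance +2 → t=35, phase=(3,9,11,1) → FL=S FR=W RL=W RR=S
cmd 5: advance +1 → t=36, phase=(4,10,0,2) → FL=S FR=W RL=S RR=S


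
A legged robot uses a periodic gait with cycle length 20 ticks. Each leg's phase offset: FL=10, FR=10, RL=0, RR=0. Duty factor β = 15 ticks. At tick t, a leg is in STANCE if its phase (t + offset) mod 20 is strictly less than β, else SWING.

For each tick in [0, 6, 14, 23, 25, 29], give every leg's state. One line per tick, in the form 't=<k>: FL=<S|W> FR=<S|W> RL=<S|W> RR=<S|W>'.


t=0: FL=S FR=S RL=S RR=S
t=6: FL=W FR=W RL=S RR=S
t=14: FL=S FR=S RL=S RR=S
t=23: FL=S FR=S RL=S RR=S
t=25: FL=W FR=W RL=S RR=S
t=29: FL=W FR=W RL=S RR=S

t=0: phase=(10,10,0,0) vs β=15 → FL=S FR=S RL=S RR=S
t=6: phase=(16,16,6,6) vs β=15 → FL=W FR=W RL=S RR=S
t=14: phase=(4,4,14,14) vs β=15 → FL=S FR=S RL=S RR=S
t=23: phase=(13,13,3,3) vs β=15 → FL=S FR=S RL=S RR=S
t=25: phase=(15,15,5,5) vs β=15 → FL=W FR=W RL=S RR=S
t=29: phase=(19,19,9,9) vs β=15 → FL=W FR=W RL=S RR=S


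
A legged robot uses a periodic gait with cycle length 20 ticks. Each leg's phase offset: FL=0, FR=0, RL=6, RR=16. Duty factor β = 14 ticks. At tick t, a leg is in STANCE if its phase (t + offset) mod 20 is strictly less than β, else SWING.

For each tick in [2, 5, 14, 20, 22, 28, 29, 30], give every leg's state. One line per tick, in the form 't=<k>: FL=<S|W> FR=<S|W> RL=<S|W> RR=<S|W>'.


t=2: FL=S FR=S RL=S RR=W
t=5: FL=S FR=S RL=S RR=S
t=14: FL=W FR=W RL=S RR=S
t=20: FL=S FR=S RL=S RR=W
t=22: FL=S FR=S RL=S RR=W
t=28: FL=S FR=S RL=W RR=S
t=29: FL=S FR=S RL=W RR=S
t=30: FL=S FR=S RL=W RR=S

t=2: phase=(2,2,8,18) vs β=14 → FL=S FR=S RL=S RR=W
t=5: phase=(5,5,11,1) vs β=14 → FL=S FR=S RL=S RR=S
t=14: phase=(14,14,0,10) vs β=14 → FL=W FR=W RL=S RR=S
t=20: phase=(0,0,6,16) vs β=14 → FL=S FR=S RL=S RR=W
t=22: phase=(2,2,8,18) vs β=14 → FL=S FR=S RL=S RR=W
t=28: phase=(8,8,14,4) vs β=14 → FL=S FR=S RL=W RR=S
t=29: phase=(9,9,15,5) vs β=14 → FL=S FR=S RL=W RR=S
t=30: phase=(10,10,16,6) vs β=14 → FL=S FR=S RL=W RR=S


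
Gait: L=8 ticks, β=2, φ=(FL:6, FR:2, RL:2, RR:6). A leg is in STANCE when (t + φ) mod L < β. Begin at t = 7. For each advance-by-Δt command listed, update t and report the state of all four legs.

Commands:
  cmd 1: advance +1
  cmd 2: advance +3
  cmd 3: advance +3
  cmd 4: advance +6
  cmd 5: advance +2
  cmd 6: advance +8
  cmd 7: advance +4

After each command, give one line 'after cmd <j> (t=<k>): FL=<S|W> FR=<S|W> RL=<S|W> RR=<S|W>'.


after cmd 1 (t=8): FL=W FR=W RL=W RR=W
after cmd 2 (t=11): FL=S FR=W RL=W RR=S
after cmd 3 (t=14): FL=W FR=S RL=S RR=W
after cmd 4 (t=20): FL=W FR=W RL=W RR=W
after cmd 5 (t=22): FL=W FR=S RL=S RR=W
after cmd 6 (t=30): FL=W FR=S RL=S RR=W
after cmd 7 (t=34): FL=S FR=W RL=W RR=S

start t=7: FL=W FR=S RL=S RR=W
cmd 1: advance +1 → t=8, phase=(6,2,2,6) → FL=W FR=W RL=W RR=W
cmd 2: advance +3 → t=11, phase=(1,5,5,1) → FL=S FR=W RL=W RR=S
cmd 3: advance +3 → t=14, phase=(4,0,0,4) → FL=W FR=S RL=S RR=W
cmd 4: advance +6 → t=20, phase=(2,6,6,2) → FL=W FR=W RL=W RR=W
cmd 5: advance +2 → t=22, phase=(4,0,0,4) → FL=W FR=S RL=S RR=W
cmd 6: advance +8 → t=30, phase=(4,0,0,4) → FL=W FR=S RL=S RR=W
cmd 7: advance +4 → t=34, phase=(0,4,4,0) → FL=S FR=W RL=W RR=S


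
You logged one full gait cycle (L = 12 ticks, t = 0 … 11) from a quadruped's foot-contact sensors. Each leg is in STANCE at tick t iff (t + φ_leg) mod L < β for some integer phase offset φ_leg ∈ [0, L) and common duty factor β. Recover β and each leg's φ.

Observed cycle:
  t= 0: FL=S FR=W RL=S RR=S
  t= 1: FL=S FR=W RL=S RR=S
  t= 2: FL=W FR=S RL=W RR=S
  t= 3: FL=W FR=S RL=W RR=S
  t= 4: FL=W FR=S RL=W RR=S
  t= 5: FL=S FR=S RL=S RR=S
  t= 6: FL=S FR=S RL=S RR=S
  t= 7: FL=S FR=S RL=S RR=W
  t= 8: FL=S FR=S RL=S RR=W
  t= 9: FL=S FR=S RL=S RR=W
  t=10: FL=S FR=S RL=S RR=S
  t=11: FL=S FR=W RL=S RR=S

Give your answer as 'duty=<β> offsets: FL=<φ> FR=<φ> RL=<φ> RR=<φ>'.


duty=9 offsets: FL=7 FR=10 RL=7 RR=2

duty β = stance ticks per leg = 9
FL: stance ticks = 9; W→S at t=5 → φ=7
FR: stance ticks = 9; W→S at t=2 → φ=10
RL: stance ticks = 9; W→S at t=5 → φ=7
RR: stance ticks = 9; W→S at t=10 → φ=2


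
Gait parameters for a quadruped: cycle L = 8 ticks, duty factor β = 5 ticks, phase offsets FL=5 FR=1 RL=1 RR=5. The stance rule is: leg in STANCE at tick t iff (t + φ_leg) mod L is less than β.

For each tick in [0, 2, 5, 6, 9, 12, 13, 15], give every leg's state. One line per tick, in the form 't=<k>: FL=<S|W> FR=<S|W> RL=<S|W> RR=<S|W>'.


t=0: phase=(5,1,1,5) vs β=5 → FL=W FR=S RL=S RR=W
t=2: phase=(7,3,3,7) vs β=5 → FL=W FR=S RL=S RR=W
t=5: phase=(2,6,6,2) vs β=5 → FL=S FR=W RL=W RR=S
t=6: phase=(3,7,7,3) vs β=5 → FL=S FR=W RL=W RR=S
t=9: phase=(6,2,2,6) vs β=5 → FL=W FR=S RL=S RR=W
t=12: phase=(1,5,5,1) vs β=5 → FL=S FR=W RL=W RR=S
t=13: phase=(2,6,6,2) vs β=5 → FL=S FR=W RL=W RR=S
t=15: phase=(4,0,0,4) vs β=5 → FL=S FR=S RL=S RR=S

t=0: FL=W FR=S RL=S RR=W
t=2: FL=W FR=S RL=S RR=W
t=5: FL=S FR=W RL=W RR=S
t=6: FL=S FR=W RL=W RR=S
t=9: FL=W FR=S RL=S RR=W
t=12: FL=S FR=W RL=W RR=S
t=13: FL=S FR=W RL=W RR=S
t=15: FL=S FR=S RL=S RR=S


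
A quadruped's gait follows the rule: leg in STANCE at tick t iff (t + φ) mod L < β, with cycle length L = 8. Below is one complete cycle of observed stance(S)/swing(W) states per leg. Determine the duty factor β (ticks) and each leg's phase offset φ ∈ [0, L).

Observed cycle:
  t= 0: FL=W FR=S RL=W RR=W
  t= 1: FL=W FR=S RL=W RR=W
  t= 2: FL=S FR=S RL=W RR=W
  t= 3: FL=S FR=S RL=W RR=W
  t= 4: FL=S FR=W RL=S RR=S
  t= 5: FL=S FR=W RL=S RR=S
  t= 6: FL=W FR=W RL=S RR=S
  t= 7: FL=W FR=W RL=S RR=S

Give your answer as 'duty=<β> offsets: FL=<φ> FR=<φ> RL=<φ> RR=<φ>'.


duty=4 offsets: FL=6 FR=0 RL=4 RR=4

duty β = stance ticks per leg = 4
FL: stance ticks = 4; W→S at t=2 → φ=6
FR: stance ticks = 4; W→S at t=0 → φ=0
RL: stance ticks = 4; W→S at t=4 → φ=4
RR: stance ticks = 4; W→S at t=4 → φ=4


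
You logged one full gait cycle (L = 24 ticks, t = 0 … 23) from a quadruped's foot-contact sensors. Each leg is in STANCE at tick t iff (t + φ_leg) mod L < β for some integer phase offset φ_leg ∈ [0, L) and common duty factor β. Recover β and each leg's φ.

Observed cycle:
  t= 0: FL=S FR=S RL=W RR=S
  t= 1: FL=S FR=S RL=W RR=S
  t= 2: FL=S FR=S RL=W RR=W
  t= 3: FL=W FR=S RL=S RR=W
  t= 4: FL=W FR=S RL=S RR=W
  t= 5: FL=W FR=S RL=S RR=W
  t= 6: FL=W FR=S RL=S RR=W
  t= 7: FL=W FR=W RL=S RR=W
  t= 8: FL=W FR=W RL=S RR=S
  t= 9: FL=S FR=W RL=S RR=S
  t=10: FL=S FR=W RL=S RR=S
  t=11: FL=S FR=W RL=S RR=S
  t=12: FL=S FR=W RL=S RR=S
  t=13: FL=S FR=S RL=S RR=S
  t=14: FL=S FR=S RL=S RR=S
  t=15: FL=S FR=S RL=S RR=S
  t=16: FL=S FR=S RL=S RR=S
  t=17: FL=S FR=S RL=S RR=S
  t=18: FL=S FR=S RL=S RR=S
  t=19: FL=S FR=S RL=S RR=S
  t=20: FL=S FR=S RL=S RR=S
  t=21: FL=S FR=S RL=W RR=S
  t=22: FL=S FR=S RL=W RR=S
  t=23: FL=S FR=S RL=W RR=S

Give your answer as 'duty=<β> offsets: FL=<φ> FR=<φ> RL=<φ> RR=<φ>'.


duty β = stance ticks per leg = 18
FL: stance ticks = 18; W→S at t=9 → φ=15
FR: stance ticks = 18; W→S at t=13 → φ=11
RL: stance ticks = 18; W→S at t=3 → φ=21
RR: stance ticks = 18; W→S at t=8 → φ=16

duty=18 offsets: FL=15 FR=11 RL=21 RR=16
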